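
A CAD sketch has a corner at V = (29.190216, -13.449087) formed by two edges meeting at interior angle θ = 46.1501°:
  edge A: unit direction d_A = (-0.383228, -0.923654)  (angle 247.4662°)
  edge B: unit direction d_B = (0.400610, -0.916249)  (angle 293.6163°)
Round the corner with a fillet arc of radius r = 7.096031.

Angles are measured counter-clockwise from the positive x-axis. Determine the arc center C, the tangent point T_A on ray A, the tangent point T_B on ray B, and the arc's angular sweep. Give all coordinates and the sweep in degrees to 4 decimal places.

center=(29.3612,-31.5533) T_A=(22.8070,-28.8339) T_B=(35.8630,-28.7106) sweep=133.8499

bisector direction at 270.5413° = (0.009446,-0.999955)
center distance |VC| = r/sin(θ/2) = 7.096031/sin(23.0751°) = 18.105051
C = V + |VC|·bis = (29.3612,-31.5533)
T_A = V + ((C−V)·d_A)·d_A = V + 16.6565·d_A = (22.8070,-28.8339)
T_B = V + ((C−V)·d_B)·d_B = V + 16.6565·d_B = (35.8630,-28.7106)
sweep = 180° − θ = 133.8499°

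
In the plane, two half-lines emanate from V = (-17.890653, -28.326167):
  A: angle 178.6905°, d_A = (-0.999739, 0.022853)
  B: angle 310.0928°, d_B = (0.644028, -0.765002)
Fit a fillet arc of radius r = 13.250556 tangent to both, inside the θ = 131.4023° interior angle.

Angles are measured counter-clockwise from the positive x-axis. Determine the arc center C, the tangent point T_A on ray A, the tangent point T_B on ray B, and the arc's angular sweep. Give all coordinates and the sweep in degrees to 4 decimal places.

center=(-24.1744,-41.4365) T_A=(-23.8716,-28.1894) T_B=(-14.0377,-32.9028) sweep=48.5977

bisector direction at 244.3916° = (-0.432217,-0.901770)
center distance |VC| = r/sin(θ/2) = 13.250556/sin(65.7011°) = 14.538499
C = V + |VC|·bis = (-24.1744,-41.4365)
T_A = V + ((C−V)·d_A)·d_A = V + 5.9825·d_A = (-23.8716,-28.1894)
T_B = V + ((C−V)·d_B)·d_B = V + 5.9825·d_B = (-14.0377,-32.9028)
sweep = 180° − θ = 48.5977°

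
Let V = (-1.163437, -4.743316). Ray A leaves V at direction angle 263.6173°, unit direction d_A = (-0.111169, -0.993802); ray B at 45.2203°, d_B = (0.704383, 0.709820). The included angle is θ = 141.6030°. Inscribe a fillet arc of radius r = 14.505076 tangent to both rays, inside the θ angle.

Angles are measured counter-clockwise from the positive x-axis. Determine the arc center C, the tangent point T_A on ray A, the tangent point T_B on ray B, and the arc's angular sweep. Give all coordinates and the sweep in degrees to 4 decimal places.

center=(12.6902,-11.3753) T_A=(-1.7249,-9.7628) T_B=(2.3942,-1.1582) sweep=38.3970

bisector direction at 334.4188° = (0.901974,-0.431790)
center distance |VC| = r/sin(θ/2) = 14.505076/sin(70.8015°) = 15.359283
C = V + |VC|·bis = (12.6902,-11.3753)
T_A = V + ((C−V)·d_A)·d_A = V + 5.0508·d_A = (-1.7249,-9.7628)
T_B = V + ((C−V)·d_B)·d_B = V + 5.0508·d_B = (2.3942,-1.1582)
sweep = 180° − θ = 38.3970°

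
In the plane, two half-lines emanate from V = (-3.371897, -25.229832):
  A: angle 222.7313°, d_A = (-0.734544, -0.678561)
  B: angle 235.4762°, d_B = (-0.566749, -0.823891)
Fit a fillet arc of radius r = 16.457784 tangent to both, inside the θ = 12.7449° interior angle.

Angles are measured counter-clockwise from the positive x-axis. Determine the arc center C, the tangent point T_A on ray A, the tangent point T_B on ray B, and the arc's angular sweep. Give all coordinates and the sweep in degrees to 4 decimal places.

bisector direction at 229.1038° = (-0.654691,-0.755896)
center distance |VC| = r/sin(θ/2) = 16.457784/sin(6.3724°) = 148.280243
C = V + |VC|·bis = (-100.4497,-137.3143)
T_A = V + ((C−V)·d_A)·d_A = V + 147.3641·d_A = (-111.6173,-125.2254)
T_B = V + ((C−V)·d_B)·d_B = V + 147.3641·d_B = (-86.8903,-146.6417)
sweep = 180° − θ = 167.2551°

center=(-100.4497,-137.3143) T_A=(-111.6173,-125.2254) T_B=(-86.8903,-146.6417) sweep=167.2551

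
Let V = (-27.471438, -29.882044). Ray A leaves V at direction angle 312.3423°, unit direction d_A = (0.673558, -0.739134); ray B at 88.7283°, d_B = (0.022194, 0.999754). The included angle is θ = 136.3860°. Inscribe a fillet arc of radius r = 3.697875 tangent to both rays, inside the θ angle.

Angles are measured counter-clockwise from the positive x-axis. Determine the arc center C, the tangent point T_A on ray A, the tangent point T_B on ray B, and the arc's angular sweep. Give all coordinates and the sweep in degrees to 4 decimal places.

bisector direction at 20.5353° = (0.936456,0.350784)
center distance |VC| = r/sin(θ/2) = 3.697875/sin(68.1930°) = 3.982889
C = V + |VC|·bis = (-23.7416,-28.4849)
T_A = V + ((C−V)·d_A)·d_A = V + 1.4796·d_A = (-26.4749,-30.9756)
T_B = V + ((C−V)·d_B)·d_B = V + 1.4796·d_B = (-27.4386,-28.4028)
sweep = 180° − θ = 43.6140°

center=(-23.7416,-28.4849) T_A=(-26.4749,-30.9756) T_B=(-27.4386,-28.4028) sweep=43.6140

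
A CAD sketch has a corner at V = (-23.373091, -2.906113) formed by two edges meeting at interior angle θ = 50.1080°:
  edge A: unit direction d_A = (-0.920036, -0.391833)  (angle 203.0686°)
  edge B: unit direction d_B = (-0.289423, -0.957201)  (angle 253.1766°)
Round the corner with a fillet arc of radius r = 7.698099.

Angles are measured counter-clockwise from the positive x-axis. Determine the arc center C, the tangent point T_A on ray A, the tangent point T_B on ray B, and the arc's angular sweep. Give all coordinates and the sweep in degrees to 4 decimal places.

center=(-35.5080,-16.4414) T_A=(-38.5243,-9.3589) T_B=(-28.1393,-18.6694) sweep=129.8920

bisector direction at 228.1226° = (-0.667539,-0.744575)
center distance |VC| = r/sin(θ/2) = 7.698099/sin(25.0540°) = 18.178521
C = V + |VC|·bis = (-35.5080,-16.4414)
T_A = V + ((C−V)·d_A)·d_A = V + 16.4681·d_A = (-38.5243,-9.3589)
T_B = V + ((C−V)·d_B)·d_B = V + 16.4681·d_B = (-28.1393,-18.6694)
sweep = 180° − θ = 129.8920°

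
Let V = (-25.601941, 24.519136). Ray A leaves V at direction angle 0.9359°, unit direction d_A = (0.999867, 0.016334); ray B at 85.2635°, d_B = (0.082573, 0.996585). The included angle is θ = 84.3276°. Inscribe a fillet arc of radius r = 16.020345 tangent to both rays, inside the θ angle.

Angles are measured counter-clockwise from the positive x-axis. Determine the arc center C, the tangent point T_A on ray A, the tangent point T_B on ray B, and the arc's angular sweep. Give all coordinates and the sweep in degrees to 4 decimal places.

bisector direction at 43.0997° = (0.730166,0.683270)
center distance |VC| = r/sin(θ/2) = 16.020345/sin(42.1638°) = 23.866350
C = V + |VC|·bis = (-8.1755,40.8263)
T_A = V + ((C−V)·d_A)·d_A = V + 17.6904·d_A = (-7.9139,24.8081)
T_B = V + ((C−V)·d_B)·d_B = V + 17.6904·d_B = (-24.1412,42.1492)
sweep = 180° − θ = 95.6724°

center=(-8.1755,40.8263) T_A=(-7.9139,24.8081) T_B=(-24.1412,42.1492) sweep=95.6724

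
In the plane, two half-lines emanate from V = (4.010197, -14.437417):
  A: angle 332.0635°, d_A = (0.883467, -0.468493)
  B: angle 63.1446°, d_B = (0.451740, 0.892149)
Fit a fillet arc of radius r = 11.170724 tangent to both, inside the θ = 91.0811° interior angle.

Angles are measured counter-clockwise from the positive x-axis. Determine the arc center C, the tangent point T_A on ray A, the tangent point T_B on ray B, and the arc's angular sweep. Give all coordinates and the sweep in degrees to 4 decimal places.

bisector direction at 17.6041° = (0.953169,0.302437)
center distance |VC| = r/sin(θ/2) = 11.170724/sin(45.5406°) = 15.650832
C = V + |VC|·bis = (18.9281,-9.7040)
T_A = V + ((C−V)·d_A)·d_A = V + 10.9619·d_A = (13.6947,-19.5730)
T_B = V + ((C−V)·d_B)·d_B = V + 10.9619·d_B = (8.9621,-4.6578)
sweep = 180° − θ = 88.9189°

center=(18.9281,-9.7040) T_A=(13.6947,-19.5730) T_B=(8.9621,-4.6578) sweep=88.9189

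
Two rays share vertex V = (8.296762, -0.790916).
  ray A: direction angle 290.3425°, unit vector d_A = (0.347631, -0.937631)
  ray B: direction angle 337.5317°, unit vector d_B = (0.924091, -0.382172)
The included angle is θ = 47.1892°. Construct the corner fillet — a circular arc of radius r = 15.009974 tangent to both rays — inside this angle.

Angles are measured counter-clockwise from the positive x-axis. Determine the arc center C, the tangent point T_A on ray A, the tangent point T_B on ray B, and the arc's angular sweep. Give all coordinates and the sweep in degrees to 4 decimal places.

bisector direction at 313.9371° = (0.693868,-0.720102)
center distance |VC| = r/sin(θ/2) = 15.009974/sin(23.5946°) = 37.500310
C = V + |VC|·bis = (34.3170,-27.7950)
T_A = V + ((C−V)·d_A)·d_A = V + 34.3653·d_A = (20.2432,-33.0129)
T_B = V + ((C−V)·d_B)·d_B = V + 34.3653·d_B = (40.0534,-13.9244)
sweep = 180° − θ = 132.8108°

center=(34.3170,-27.7950) T_A=(20.2432,-33.0129) T_B=(40.0534,-13.9244) sweep=132.8108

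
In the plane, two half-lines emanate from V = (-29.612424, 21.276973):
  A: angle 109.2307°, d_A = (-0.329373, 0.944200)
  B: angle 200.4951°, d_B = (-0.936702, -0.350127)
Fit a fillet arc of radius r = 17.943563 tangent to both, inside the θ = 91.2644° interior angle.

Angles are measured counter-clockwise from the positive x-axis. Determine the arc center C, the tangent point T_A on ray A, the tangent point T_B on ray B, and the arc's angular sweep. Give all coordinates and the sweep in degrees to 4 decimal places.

bisector direction at 154.8629° = (-0.905294,0.424786)
center distance |VC| = r/sin(θ/2) = 17.943563/sin(45.6322°) = 25.100604
C = V + |VC|·bis = (-52.3358,31.9394)
T_A = V + ((C−V)·d_A)·d_A = V + 17.5519·d_A = (-35.3935,37.8495)
T_B = V + ((C−V)·d_B)·d_B = V + 17.5519·d_B = (-46.0533,15.1316)
sweep = 180° − θ = 88.7356°

center=(-52.3358,31.9394) T_A=(-35.3935,37.8495) T_B=(-46.0533,15.1316) sweep=88.7356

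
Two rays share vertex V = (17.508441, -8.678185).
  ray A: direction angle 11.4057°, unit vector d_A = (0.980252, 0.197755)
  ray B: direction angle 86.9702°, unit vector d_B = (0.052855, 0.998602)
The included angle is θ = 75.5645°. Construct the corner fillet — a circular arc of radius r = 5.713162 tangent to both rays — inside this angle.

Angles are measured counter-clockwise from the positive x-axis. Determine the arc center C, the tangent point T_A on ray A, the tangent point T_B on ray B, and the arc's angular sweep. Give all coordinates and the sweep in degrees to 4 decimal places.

bisector direction at 49.1880° = (0.653580,0.756858)
center distance |VC| = r/sin(θ/2) = 5.713162/sin(37.7822°) = 9.325141
C = V + |VC|·bis = (23.6032,-1.6204)
T_A = V + ((C−V)·d_A)·d_A = V + 7.3701·d_A = (24.7330,-7.2207)
T_B = V + ((C−V)·d_B)·d_B = V + 7.3701·d_B = (17.8980,-1.3184)
sweep = 180° − θ = 104.4355°

center=(23.6032,-1.6204) T_A=(24.7330,-7.2207) T_B=(17.8980,-1.3184) sweep=104.4355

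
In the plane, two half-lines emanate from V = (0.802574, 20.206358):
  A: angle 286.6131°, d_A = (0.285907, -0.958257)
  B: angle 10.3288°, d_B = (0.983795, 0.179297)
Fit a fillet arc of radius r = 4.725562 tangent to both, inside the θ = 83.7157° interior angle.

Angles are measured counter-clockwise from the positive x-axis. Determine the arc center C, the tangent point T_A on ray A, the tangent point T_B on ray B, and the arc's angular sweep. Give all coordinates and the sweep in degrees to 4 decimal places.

bisector direction at 328.4709° = (0.852375,-0.522931)
center distance |VC| = r/sin(θ/2) = 4.725562/sin(41.8578°) = 7.081777
C = V + |VC|·bis = (6.8389,16.5031)
T_A = V + ((C−V)·d_A)·d_A = V + 5.2745·d_A = (2.3106,15.1520)
T_B = V + ((C−V)·d_B)·d_B = V + 5.2745·d_B = (5.9916,21.1521)
sweep = 180° − θ = 96.2843°

center=(6.8389,16.5031) T_A=(2.3106,15.1520) T_B=(5.9916,21.1521) sweep=96.2843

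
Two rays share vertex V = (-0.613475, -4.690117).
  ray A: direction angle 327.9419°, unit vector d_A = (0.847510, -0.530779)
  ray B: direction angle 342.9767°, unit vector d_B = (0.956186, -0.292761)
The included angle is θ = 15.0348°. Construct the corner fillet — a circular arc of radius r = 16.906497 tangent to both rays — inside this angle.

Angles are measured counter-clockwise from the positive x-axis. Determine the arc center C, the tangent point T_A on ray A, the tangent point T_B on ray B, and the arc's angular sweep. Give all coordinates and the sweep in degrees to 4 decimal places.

center=(116.9406,-58.3635) T_A=(107.9669,-72.6919) T_B=(121.8901,-42.1977) sweep=164.9652

bisector direction at 335.4593° = (0.909666,-0.415340)
center distance |VC| = r/sin(θ/2) = 16.906497/sin(7.5174°) = 129.227617
C = V + |VC|·bis = (116.9406,-58.3635)
T_A = V + ((C−V)·d_A)·d_A = V + 128.1169·d_A = (107.9669,-72.6919)
T_B = V + ((C−V)·d_B)·d_B = V + 128.1169·d_B = (121.8901,-42.1977)
sweep = 180° − θ = 164.9652°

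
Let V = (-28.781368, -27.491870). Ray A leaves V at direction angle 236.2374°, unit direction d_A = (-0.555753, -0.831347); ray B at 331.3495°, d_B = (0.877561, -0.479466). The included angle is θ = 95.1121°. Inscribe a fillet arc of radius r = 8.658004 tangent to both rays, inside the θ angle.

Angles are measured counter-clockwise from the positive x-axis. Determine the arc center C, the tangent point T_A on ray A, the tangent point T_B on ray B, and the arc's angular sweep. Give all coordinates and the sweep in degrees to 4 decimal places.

center=(-25.9840,-38.8862) T_A=(-33.1818,-34.0745) T_B=(-21.8328,-31.2883) sweep=84.8879

bisector direction at 283.7935° = (0.238422,-0.971162)
center distance |VC| = r/sin(θ/2) = 8.658004/sin(47.5560°) = 11.732700
C = V + |VC|·bis = (-25.9840,-38.8862)
T_A = V + ((C−V)·d_A)·d_A = V + 7.9180·d_A = (-33.1818,-34.0745)
T_B = V + ((C−V)·d_B)·d_B = V + 7.9180·d_B = (-21.8328,-31.2883)
sweep = 180° − θ = 84.8879°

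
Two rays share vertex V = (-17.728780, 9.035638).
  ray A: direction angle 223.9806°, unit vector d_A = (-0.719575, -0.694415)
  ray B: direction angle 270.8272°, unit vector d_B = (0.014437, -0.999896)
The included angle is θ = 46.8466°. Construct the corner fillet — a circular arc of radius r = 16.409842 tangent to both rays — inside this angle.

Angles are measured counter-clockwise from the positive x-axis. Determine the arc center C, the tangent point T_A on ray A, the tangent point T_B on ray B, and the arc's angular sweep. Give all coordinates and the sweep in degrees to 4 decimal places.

center=(-33.5901,-29.0760) T_A=(-44.9853,-17.2678) T_B=(-17.1819,-28.8391) sweep=133.1534

bisector direction at 247.4039° = (-0.384232,-0.923236)
center distance |VC| = r/sin(θ/2) = 16.409842/sin(23.4233°) = 41.280433
C = V + |VC|·bis = (-33.5901,-29.0760)
T_A = V + ((C−V)·d_A)·d_A = V + 37.8786·d_A = (-44.9853,-17.2678)
T_B = V + ((C−V)·d_B)·d_B = V + 37.8786·d_B = (-17.1819,-28.8391)
sweep = 180° − θ = 133.1534°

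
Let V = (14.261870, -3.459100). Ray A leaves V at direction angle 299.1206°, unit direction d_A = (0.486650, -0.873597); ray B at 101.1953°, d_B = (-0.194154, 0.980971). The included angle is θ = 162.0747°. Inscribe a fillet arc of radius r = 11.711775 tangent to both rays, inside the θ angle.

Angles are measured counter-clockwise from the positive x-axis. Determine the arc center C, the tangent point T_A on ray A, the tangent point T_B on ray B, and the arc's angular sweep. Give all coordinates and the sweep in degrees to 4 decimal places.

bisector direction at 20.1580° = (0.938746,0.344609)
center distance |VC| = r/sin(θ/2) = 11.711775/sin(81.0374°) = 11.856542
C = V + |VC|·bis = (25.3922,0.6268)
T_A = V + ((C−V)·d_A)·d_A = V + 1.8471·d_A = (15.1608,-5.0728)
T_B = V + ((C−V)·d_B)·d_B = V + 1.8471·d_B = (13.9032,-1.6471)
sweep = 180° − θ = 17.9253°

center=(25.3922,0.6268) T_A=(15.1608,-5.0728) T_B=(13.9032,-1.6471) sweep=17.9253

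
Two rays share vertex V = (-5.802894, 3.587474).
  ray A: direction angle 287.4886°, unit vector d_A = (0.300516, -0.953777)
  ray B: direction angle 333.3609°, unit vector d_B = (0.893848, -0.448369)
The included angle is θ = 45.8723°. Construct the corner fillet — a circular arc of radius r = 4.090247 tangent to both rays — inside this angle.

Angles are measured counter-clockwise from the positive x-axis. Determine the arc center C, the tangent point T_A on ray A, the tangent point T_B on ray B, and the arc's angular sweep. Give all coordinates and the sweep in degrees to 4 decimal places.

bisector direction at 310.4248° = (0.648449,-0.761258)
center distance |VC| = r/sin(θ/2) = 4.090247/sin(22.9362°) = 10.495750
C = V + |VC|·bis = (1.0031,-4.4025)
T_A = V + ((C−V)·d_A)·d_A = V + 9.6660·d_A = (-2.8981,-5.6317)
T_B = V + ((C−V)·d_B)·d_B = V + 9.6660·d_B = (2.8370,-0.7464)
sweep = 180° − θ = 134.1277°

center=(1.0031,-4.4025) T_A=(-2.8981,-5.6317) T_B=(2.8370,-0.7464) sweep=134.1277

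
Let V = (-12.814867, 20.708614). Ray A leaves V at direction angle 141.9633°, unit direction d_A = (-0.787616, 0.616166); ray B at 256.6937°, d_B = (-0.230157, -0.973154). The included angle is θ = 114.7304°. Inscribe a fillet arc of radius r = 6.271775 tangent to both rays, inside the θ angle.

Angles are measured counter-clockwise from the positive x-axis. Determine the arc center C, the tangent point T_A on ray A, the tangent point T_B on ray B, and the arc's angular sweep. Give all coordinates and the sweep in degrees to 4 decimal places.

center=(-19.8427,18.2436) T_A=(-15.9782,23.1833) T_B=(-13.7393,16.8001) sweep=65.2696

bisector direction at 199.3285° = (-0.943636,-0.330984)
center distance |VC| = r/sin(θ/2) = 6.271775/sin(57.3652°) = 7.447558
C = V + |VC|·bis = (-19.8427,18.2436)
T_A = V + ((C−V)·d_A)·d_A = V + 4.0163·d_A = (-15.9782,23.1833)
T_B = V + ((C−V)·d_B)·d_B = V + 4.0163·d_B = (-13.7393,16.8001)
sweep = 180° − θ = 65.2696°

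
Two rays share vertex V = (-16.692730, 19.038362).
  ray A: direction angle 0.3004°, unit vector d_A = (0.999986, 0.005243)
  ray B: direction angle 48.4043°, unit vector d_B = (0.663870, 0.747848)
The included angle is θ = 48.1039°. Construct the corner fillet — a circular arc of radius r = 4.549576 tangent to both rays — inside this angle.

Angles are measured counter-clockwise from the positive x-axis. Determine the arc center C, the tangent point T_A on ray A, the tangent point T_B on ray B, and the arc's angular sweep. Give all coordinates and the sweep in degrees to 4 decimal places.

bisector direction at 24.3524° = (0.911027,0.412347)
center distance |VC| = r/sin(θ/2) = 4.549576/sin(24.0520°) = 11.162829
C = V + |VC|·bis = (-6.5231,23.6413)
T_A = V + ((C−V)·d_A)·d_A = V + 10.1936·d_A = (-6.4992,19.0918)
T_B = V + ((C−V)·d_B)·d_B = V + 10.1936·d_B = (-9.9255,26.6616)
sweep = 180° − θ = 131.8961°

center=(-6.5231,23.6413) T_A=(-6.4992,19.0918) T_B=(-9.9255,26.6616) sweep=131.8961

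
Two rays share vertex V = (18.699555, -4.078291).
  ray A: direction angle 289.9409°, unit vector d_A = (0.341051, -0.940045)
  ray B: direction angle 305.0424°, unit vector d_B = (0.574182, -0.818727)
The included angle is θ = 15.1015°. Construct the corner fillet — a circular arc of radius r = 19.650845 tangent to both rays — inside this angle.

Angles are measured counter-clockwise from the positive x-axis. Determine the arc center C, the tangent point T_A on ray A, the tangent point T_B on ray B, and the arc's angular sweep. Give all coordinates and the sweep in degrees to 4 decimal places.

bisector direction at 297.4917° = (0.461619,-0.887078)
center distance |VC| = r/sin(θ/2) = 19.650845/sin(7.5507°) = 149.544896
C = V + |VC|·bis = (87.7324,-136.7363)
T_A = V + ((C−V)·d_A)·d_A = V + 148.2482·d_A = (69.2597,-143.4382)
T_B = V + ((C−V)·d_B)·d_B = V + 148.2482·d_B = (103.8211,-125.4531)
sweep = 180° − θ = 164.8985°

center=(87.7324,-136.7363) T_A=(69.2597,-143.4382) T_B=(103.8211,-125.4531) sweep=164.8985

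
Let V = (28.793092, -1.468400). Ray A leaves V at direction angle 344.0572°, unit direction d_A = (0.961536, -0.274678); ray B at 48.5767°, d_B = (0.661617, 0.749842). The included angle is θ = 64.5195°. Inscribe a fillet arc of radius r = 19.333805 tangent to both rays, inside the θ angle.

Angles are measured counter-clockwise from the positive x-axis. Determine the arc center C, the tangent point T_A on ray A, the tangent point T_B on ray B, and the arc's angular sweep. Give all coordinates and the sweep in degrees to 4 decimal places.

bisector direction at 16.3170° = (0.959722,0.280951)
center distance |VC| = r/sin(θ/2) = 19.333805/sin(32.2597°) = 36.222014
C = V + |VC|·bis = (63.5562,8.7082)
T_A = V + ((C−V)·d_A)·d_A = V + 30.6307·d_A = (58.2456,-9.8820)
T_B = V + ((C−V)·d_B)·d_B = V + 30.6307·d_B = (49.0589,21.4998)
sweep = 180° − θ = 115.4805°

center=(63.5562,8.7082) T_A=(58.2456,-9.8820) T_B=(49.0589,21.4998) sweep=115.4805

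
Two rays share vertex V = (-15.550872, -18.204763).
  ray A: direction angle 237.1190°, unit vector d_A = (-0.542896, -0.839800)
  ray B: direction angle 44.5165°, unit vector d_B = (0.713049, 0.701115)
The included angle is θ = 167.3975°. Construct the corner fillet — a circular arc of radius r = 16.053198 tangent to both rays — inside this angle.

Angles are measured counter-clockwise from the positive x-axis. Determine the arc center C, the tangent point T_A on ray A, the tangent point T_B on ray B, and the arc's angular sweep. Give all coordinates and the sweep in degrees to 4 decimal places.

bisector direction at 320.8177° = (0.775140,-0.631789)
center distance |VC| = r/sin(θ/2) = 16.053198/sin(83.6988°) = 16.150772
C = V + |VC|·bis = (-3.0318,-28.4086)
T_A = V + ((C−V)·d_A)·d_A = V + 1.7726·d_A = (-16.5132,-19.6934)
T_B = V + ((C−V)·d_B)·d_B = V + 1.7726·d_B = (-14.2869,-16.9619)
sweep = 180° − θ = 12.6025°

center=(-3.0318,-28.4086) T_A=(-16.5132,-19.6934) T_B=(-14.2869,-16.9619) sweep=12.6025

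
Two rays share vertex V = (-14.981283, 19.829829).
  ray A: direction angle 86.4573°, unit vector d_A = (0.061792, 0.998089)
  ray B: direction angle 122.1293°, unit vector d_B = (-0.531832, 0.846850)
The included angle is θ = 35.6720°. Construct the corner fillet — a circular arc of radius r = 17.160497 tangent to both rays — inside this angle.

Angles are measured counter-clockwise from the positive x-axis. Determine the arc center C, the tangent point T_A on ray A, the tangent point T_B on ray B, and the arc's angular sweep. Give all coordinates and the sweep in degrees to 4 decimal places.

bisector direction at 104.2933° = (-0.246886,0.969045)
center distance |VC| = r/sin(θ/2) = 17.160497/sin(17.8360°) = 56.026321
C = V + |VC|·bis = (-28.8134,74.1218)
T_A = V + ((C−V)·d_A)·d_A = V + 53.3335·d_A = (-11.6857,73.0614)
T_B = V + ((C−V)·d_B)·d_B = V + 53.3335·d_B = (-43.3457,64.9953)
sweep = 180° − θ = 144.3280°

center=(-28.8134,74.1218) T_A=(-11.6857,73.0614) T_B=(-43.3457,64.9953) sweep=144.3280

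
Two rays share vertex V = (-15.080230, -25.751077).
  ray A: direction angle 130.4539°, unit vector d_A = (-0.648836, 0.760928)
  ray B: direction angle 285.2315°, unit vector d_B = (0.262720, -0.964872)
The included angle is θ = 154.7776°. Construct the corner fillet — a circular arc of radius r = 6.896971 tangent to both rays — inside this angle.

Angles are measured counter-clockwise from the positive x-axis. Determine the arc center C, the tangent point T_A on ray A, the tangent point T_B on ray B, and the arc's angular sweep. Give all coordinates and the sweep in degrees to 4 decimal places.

center=(-21.3295,-29.0519) T_A=(-16.0814,-24.5769) T_B=(-14.6748,-27.2399) sweep=25.2224

bisector direction at 207.8427° = (-0.884233,-0.467046)
center distance |VC| = r/sin(θ/2) = 6.896971/sin(77.3888°) = 7.067480
C = V + |VC|·bis = (-21.3295,-29.0519)
T_A = V + ((C−V)·d_A)·d_A = V + 1.5431·d_A = (-16.0814,-24.5769)
T_B = V + ((C−V)·d_B)·d_B = V + 1.5431·d_B = (-14.6748,-27.2399)
sweep = 180° − θ = 25.2224°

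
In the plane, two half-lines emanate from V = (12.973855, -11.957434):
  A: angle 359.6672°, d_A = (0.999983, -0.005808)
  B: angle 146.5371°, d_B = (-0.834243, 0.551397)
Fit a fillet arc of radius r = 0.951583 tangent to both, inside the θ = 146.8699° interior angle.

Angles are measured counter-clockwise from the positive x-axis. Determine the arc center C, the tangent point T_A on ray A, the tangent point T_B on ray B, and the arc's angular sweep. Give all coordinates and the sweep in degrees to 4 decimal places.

bisector direction at 73.1021° = (0.290666,0.956824)
center distance |VC| = r/sin(θ/2) = 0.951583/sin(73.4350°) = 0.992787
C = V + |VC|·bis = (13.2624,-11.0075)
T_A = V + ((C−V)·d_A)·d_A = V + 0.2830·d_A = (13.2569,-11.9591)
T_B = V + ((C−V)·d_B)·d_B = V + 0.2830·d_B = (12.7377,-11.8014)
sweep = 180° − θ = 33.1301°

center=(13.2624,-11.0075) T_A=(13.2569,-11.9591) T_B=(12.7377,-11.8014) sweep=33.1301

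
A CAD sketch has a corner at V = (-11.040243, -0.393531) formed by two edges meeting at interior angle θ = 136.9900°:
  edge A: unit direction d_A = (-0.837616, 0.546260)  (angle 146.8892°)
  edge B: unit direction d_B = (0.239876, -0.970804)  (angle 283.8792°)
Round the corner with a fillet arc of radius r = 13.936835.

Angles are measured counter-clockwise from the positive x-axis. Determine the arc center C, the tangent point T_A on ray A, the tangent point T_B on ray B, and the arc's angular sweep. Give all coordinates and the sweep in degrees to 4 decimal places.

bisector direction at 215.3842° = (-0.815288,-0.579056)
center distance |VC| = r/sin(θ/2) = 13.936835/sin(68.4950°) = 14.979633
C = V + |VC|·bis = (-23.2530,-9.0676)
T_A = V + ((C−V)·d_A)·d_A = V + 5.4913·d_A = (-15.6398,2.6061)
T_B = V + ((C−V)·d_B)·d_B = V + 5.4913·d_B = (-9.7230,-5.7245)
sweep = 180° − θ = 43.0100°

center=(-23.2530,-9.0676) T_A=(-15.6398,2.6061) T_B=(-9.7230,-5.7245) sweep=43.0100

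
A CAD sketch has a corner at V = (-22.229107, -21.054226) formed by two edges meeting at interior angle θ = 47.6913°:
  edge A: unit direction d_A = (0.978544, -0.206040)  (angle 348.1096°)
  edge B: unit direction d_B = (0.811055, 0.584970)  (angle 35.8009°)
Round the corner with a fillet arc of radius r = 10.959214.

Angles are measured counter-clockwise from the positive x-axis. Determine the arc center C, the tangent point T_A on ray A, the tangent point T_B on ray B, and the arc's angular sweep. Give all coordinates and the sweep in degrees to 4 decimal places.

bisector direction at 11.9553° = (0.978310,0.207148)
center distance |VC| = r/sin(θ/2) = 10.959214/sin(23.8456°) = 27.108371
C = V + |VC|·bis = (4.2913,-15.4388)
T_A = V + ((C−V)·d_A)·d_A = V + 24.7943·d_A = (2.0332,-26.1629)
T_B = V + ((C−V)·d_B)·d_B = V + 24.7943·d_B = (-2.1195,-6.5503)
sweep = 180° − θ = 132.3087°

center=(4.2913,-15.4388) T_A=(2.0332,-26.1629) T_B=(-2.1195,-6.5503) sweep=132.3087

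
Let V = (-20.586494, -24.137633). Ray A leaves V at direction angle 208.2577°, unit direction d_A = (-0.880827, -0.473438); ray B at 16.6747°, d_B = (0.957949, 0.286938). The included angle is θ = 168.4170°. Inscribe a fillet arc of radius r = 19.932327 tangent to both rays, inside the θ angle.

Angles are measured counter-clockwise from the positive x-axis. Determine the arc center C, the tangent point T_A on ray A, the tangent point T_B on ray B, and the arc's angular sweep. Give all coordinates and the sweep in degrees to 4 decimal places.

bisector direction at 292.4662° = (0.382138,-0.924105)
center distance |VC| = r/sin(θ/2) = 19.932327/sin(84.2085°) = 20.034590
C = V + |VC|·bis = (-12.9305,-42.6517)
T_A = V + ((C−V)·d_A)·d_A = V + 2.0217·d_A = (-22.3672,-25.0948)
T_B = V + ((C−V)·d_B)·d_B = V + 2.0217·d_B = (-18.6498,-23.5575)
sweep = 180° − θ = 11.5830°

center=(-12.9305,-42.6517) T_A=(-22.3672,-25.0948) T_B=(-18.6498,-23.5575) sweep=11.5830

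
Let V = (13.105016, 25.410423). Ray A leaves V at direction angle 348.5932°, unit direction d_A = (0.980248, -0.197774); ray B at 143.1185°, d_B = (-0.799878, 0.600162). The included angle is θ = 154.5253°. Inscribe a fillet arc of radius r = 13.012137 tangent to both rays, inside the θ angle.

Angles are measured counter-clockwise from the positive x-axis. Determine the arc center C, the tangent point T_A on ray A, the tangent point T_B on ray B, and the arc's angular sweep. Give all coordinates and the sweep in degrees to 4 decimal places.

center=(18.5617,37.5838) T_A=(15.9882,24.8287) T_B=(10.7523,27.1757) sweep=25.4747

bisector direction at 65.8558° = (0.409034,0.912519)
center distance |VC| = r/sin(θ/2) = 13.012137/sin(77.2626°) = 13.340431
C = V + |VC|·bis = (18.5617,37.5838)
T_A = V + ((C−V)·d_A)·d_A = V + 2.9413·d_A = (15.9882,24.8287)
T_B = V + ((C−V)·d_B)·d_B = V + 2.9413·d_B = (10.7523,27.1757)
sweep = 180° − θ = 25.4747°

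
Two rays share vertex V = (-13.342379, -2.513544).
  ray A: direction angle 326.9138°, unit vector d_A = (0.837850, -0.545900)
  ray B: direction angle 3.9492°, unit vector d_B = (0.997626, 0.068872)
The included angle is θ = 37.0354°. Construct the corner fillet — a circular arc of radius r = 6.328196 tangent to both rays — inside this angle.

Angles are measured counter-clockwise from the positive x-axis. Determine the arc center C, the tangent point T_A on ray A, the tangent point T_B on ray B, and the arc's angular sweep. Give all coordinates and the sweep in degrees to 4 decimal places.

center=(5.9422,-7.5255) T_A=(2.4876,-12.8276) T_B=(5.5063,-1.2123) sweep=142.9646

bisector direction at 345.4315° = (0.967848,-0.251537)
center distance |VC| = r/sin(θ/2) = 6.328196/sin(18.5177°) = 19.925201
C = V + |VC|·bis = (5.9422,-7.5255)
T_A = V + ((C−V)·d_A)·d_A = V + 18.8936·d_A = (2.4876,-12.8276)
T_B = V + ((C−V)·d_B)·d_B = V + 18.8936·d_B = (5.5063,-1.2123)
sweep = 180° − θ = 142.9646°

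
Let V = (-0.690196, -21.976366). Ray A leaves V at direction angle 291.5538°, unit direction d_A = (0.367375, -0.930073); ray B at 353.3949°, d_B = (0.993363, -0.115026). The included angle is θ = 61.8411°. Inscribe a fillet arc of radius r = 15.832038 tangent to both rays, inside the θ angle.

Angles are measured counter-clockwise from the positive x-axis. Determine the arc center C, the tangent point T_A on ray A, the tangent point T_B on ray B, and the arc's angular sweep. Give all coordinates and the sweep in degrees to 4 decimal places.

bisector direction at 322.4744° = (0.793081,-0.609117)
center distance |VC| = r/sin(θ/2) = 15.832038/sin(30.9205°) = 30.810683
C = V + |VC|·bis = (23.7452,-40.7437)
T_A = V + ((C−V)·d_A)·d_A = V + 26.4319·d_A = (9.0202,-46.5600)
T_B = V + ((C−V)·d_B)·d_B = V + 26.4319·d_B = (25.5663,-25.0167)
sweep = 180° − θ = 118.1589°

center=(23.7452,-40.7437) T_A=(9.0202,-46.5600) T_B=(25.5663,-25.0167) sweep=118.1589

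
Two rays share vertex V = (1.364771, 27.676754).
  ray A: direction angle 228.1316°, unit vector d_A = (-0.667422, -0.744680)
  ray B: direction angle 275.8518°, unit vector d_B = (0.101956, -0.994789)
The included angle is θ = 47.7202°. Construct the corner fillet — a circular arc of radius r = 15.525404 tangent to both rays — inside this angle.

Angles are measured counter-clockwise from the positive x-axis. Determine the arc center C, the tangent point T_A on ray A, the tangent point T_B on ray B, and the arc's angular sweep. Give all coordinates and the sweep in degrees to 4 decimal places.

center=(-10.5010,-8.8243) T_A=(-22.0624,1.5377) T_B=(4.9435,-7.2414) sweep=132.2798

bisector direction at 251.9917° = (-0.309155,-0.951012)
center distance |VC| = r/sin(θ/2) = 15.525404/sin(23.8601°) = 38.381259
C = V + |VC|·bis = (-10.5010,-8.8243)
T_A = V + ((C−V)·d_A)·d_A = V + 35.1010·d_A = (-22.0624,1.5377)
T_B = V + ((C−V)·d_B)·d_B = V + 35.1010·d_B = (4.9435,-7.2414)
sweep = 180° − θ = 132.2798°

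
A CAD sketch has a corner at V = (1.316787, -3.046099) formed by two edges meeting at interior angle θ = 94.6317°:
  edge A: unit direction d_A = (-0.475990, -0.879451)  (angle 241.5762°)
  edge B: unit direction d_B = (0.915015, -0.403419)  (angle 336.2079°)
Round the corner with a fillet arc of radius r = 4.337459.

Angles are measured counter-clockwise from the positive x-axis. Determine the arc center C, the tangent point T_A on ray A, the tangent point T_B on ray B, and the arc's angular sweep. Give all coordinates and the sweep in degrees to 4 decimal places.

center=(3.2273,-8.6287) T_A=(-0.5873,-6.5641) T_B=(4.9771,-4.6599) sweep=85.3683

bisector direction at 288.8920° = (0.323786,-0.946130)
center distance |VC| = r/sin(θ/2) = 4.337459/sin(47.3158°) = 5.900485
C = V + |VC|·bis = (3.2273,-8.6287)
T_A = V + ((C−V)·d_A)·d_A = V + 4.0003·d_A = (-0.5873,-6.5641)
T_B = V + ((C−V)·d_B)·d_B = V + 4.0003·d_B = (4.9771,-4.6599)
sweep = 180° − θ = 85.3683°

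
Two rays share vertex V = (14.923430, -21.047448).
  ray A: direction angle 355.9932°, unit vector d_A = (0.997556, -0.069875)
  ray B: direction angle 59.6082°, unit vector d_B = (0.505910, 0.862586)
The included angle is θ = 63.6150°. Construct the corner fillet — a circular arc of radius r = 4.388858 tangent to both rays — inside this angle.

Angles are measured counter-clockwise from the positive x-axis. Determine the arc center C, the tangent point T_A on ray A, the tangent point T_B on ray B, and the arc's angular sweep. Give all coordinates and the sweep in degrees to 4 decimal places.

center=(22.2892,-17.1638) T_A=(21.9826,-21.5419) T_B=(18.5035,-14.9434) sweep=116.3850

bisector direction at 27.8007° = (0.884575,0.466397)
center distance |VC| = r/sin(θ/2) = 4.388858/sin(31.8075°) = 8.326944
C = V + |VC|·bis = (22.2892,-17.1638)
T_A = V + ((C−V)·d_A)·d_A = V + 7.0764·d_A = (21.9826,-21.5419)
T_B = V + ((C−V)·d_B)·d_B = V + 7.0764·d_B = (18.5035,-14.9434)
sweep = 180° − θ = 116.3850°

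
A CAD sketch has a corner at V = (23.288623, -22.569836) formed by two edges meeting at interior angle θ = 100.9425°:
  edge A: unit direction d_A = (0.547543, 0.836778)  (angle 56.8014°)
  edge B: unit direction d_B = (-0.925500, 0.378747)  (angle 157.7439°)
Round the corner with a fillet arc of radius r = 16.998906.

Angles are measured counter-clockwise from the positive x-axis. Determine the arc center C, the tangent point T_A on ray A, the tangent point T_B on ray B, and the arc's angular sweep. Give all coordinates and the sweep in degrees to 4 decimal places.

bisector direction at 107.2726° = (-0.296919,0.954903)
center distance |VC| = r/sin(θ/2) = 16.998906/sin(50.4712°) = 22.039140
C = V + |VC|·bis = (16.7448,-1.5246)
T_A = V + ((C−V)·d_A)·d_A = V + 14.0271·d_A = (30.9691,-10.8322)
T_B = V + ((C−V)·d_B)·d_B = V + 14.0271·d_B = (10.3065,-17.2571)
sweep = 180° − θ = 79.0575°

center=(16.7448,-1.5246) T_A=(30.9691,-10.8322) T_B=(10.3065,-17.2571) sweep=79.0575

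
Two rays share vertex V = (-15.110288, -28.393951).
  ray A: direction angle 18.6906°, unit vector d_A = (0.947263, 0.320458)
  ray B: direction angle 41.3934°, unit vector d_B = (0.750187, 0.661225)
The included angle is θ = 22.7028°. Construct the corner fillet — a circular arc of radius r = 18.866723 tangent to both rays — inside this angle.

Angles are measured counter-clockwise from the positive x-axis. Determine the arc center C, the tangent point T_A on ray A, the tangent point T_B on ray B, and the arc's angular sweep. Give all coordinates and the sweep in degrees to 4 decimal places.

center=(67.8674,19.5944) T_A=(73.9134,1.7226) T_B=(55.3922,33.7479) sweep=157.2972

bisector direction at 30.0420° = (0.865659,0.500635)
center distance |VC| = r/sin(θ/2) = 18.866723/sin(11.3514°) = 95.854941
C = V + |VC|·bis = (67.8674,19.5944)
T_A = V + ((C−V)·d_A)·d_A = V + 93.9799·d_A = (73.9134,1.7226)
T_B = V + ((C−V)·d_B)·d_B = V + 93.9799·d_B = (55.3922,33.7479)
sweep = 180° − θ = 157.2972°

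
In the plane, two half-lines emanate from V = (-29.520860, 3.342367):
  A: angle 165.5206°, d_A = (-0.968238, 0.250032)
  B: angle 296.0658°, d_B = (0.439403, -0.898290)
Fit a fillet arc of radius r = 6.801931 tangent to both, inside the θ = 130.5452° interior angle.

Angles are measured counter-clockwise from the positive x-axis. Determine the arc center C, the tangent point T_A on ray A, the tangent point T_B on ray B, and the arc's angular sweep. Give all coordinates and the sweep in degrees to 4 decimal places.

bisector direction at 230.7932° = (-0.632121,-0.774869)
center distance |VC| = r/sin(θ/2) = 6.801931/sin(65.2726°) = 7.488571
C = V + |VC|·bis = (-34.2545,-2.4603)
T_A = V + ((C−V)·d_A)·d_A = V + 3.1325·d_A = (-32.5538,4.1256)
T_B = V + ((C−V)·d_B)·d_B = V + 3.1325·d_B = (-28.1444,0.5285)
sweep = 180° − θ = 49.4548°

center=(-34.2545,-2.4603) T_A=(-32.5538,4.1256) T_B=(-28.1444,0.5285) sweep=49.4548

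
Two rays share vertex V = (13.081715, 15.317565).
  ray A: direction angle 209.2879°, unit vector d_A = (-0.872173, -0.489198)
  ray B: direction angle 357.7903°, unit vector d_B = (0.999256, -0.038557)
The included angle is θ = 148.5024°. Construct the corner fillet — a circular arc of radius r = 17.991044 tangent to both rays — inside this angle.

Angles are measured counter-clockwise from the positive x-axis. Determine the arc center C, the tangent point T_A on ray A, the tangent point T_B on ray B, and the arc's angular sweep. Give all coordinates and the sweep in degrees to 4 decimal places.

center=(17.4579,-2.8557) T_A=(8.6567,12.8356) T_B=(18.1515,15.1219) sweep=31.4976

bisector direction at 283.5391° = (0.234109,-0.972210)
center distance |VC| = r/sin(θ/2) = 17.991044/sin(74.2512°) = 18.692753
C = V + |VC|·bis = (17.4579,-2.8557)
T_A = V + ((C−V)·d_A)·d_A = V + 5.0736·d_A = (8.6567,12.8356)
T_B = V + ((C−V)·d_B)·d_B = V + 5.0736·d_B = (18.1515,15.1219)
sweep = 180° − θ = 31.4976°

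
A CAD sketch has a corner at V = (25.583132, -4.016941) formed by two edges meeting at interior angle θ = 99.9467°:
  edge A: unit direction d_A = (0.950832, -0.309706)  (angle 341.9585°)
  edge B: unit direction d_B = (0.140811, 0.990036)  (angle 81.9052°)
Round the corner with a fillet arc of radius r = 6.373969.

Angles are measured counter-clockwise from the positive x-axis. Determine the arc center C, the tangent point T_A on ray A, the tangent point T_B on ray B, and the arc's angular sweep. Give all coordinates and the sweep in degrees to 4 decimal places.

bisector direction at 31.9319° = (0.848678,0.528910)
center distance |VC| = r/sin(θ/2) = 6.373969/sin(49.9734°) = 8.323875
C = V + |VC|·bis = (32.6474,0.3856)
T_A = V + ((C−V)·d_A)·d_A = V + 5.3534·d_A = (30.6734,-5.6749)
T_B = V + ((C−V)·d_B)·d_B = V + 5.3534·d_B = (26.3370,1.2832)
sweep = 180° − θ = 80.0533°

center=(32.6474,0.3856) T_A=(30.6734,-5.6749) T_B=(26.3370,1.2832) sweep=80.0533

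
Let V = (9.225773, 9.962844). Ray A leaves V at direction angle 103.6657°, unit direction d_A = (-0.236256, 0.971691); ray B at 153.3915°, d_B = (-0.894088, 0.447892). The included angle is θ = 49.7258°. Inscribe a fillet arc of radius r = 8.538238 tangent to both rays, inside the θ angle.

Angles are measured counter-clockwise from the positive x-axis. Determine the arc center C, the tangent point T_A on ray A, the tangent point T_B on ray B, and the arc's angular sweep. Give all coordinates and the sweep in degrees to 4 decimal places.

bisector direction at 128.5286° = (-0.622905,0.782297)
center distance |VC| = r/sin(θ/2) = 8.538238/sin(24.8629°) = 20.307458
C = V + |VC|·bis = (-3.4238,25.8493)
T_A = V + ((C−V)·d_A)·d_A = V + 18.4253·d_A = (4.8727,27.8665)
T_B = V + ((C−V)·d_B)·d_B = V + 18.4253·d_B = (-7.2481,18.2154)
sweep = 180° − θ = 130.2742°

center=(-3.4238,25.8493) T_A=(4.8727,27.8665) T_B=(-7.2481,18.2154) sweep=130.2742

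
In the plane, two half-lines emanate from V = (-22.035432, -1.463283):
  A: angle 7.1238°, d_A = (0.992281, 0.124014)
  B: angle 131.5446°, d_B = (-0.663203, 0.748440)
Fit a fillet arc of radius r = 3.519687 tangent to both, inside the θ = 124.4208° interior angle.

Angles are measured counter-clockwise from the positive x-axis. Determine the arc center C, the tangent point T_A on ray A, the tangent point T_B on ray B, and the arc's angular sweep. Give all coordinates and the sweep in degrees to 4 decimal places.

center=(-20.6313,2.2593) T_A=(-20.1948,-1.2332) T_B=(-23.2656,-0.0750) sweep=55.5792

bisector direction at 69.3342° = (0.352916,0.935655)
center distance |VC| = r/sin(θ/2) = 3.519687/sin(62.2104°) = 3.978551
C = V + |VC|·bis = (-20.6313,2.2593)
T_A = V + ((C−V)·d_A)·d_A = V + 1.8549·d_A = (-20.1948,-1.2332)
T_B = V + ((C−V)·d_B)·d_B = V + 1.8549·d_B = (-23.2656,-0.0750)
sweep = 180° − θ = 55.5792°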